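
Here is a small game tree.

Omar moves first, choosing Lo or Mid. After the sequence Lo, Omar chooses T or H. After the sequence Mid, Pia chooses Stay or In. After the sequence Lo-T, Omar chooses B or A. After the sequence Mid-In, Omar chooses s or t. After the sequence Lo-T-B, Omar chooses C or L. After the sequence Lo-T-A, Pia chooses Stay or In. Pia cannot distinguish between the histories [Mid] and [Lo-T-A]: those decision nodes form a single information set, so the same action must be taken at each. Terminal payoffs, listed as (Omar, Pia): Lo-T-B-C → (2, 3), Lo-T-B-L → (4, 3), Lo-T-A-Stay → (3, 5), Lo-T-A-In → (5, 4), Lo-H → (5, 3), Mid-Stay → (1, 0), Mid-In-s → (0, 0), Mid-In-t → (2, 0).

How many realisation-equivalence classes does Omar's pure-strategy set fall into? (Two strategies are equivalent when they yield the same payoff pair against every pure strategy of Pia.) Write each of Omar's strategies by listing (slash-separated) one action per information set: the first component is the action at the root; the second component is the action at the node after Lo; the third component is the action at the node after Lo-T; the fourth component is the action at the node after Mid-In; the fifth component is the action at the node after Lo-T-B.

Omar has 32 pure strategies: Lo/T/B/s/C, Lo/T/B/s/L, Lo/T/B/t/C, Lo/T/B/t/L, Lo/T/A/s/C, Lo/T/A/s/L, Lo/T/A/t/C, Lo/T/A/t/L, Lo/H/B/s/C, Lo/H/B/s/L, Lo/H/B/t/C, Lo/H/B/t/L, Lo/H/A/s/C, Lo/H/A/s/L, Lo/H/A/t/C, Lo/H/A/t/L, Mid/T/B/s/C, Mid/T/B/s/L, Mid/T/B/t/C, Mid/T/B/t/L, Mid/T/A/s/C, Mid/T/A/s/L, Mid/T/A/t/C, Mid/T/A/t/L, Mid/H/B/s/C, Mid/H/B/s/L, Mid/H/B/t/C, Mid/H/B/t/L, Mid/H/A/s/C, Mid/H/A/s/L, Mid/H/A/t/C, Mid/H/A/t/L. Columns: Stay, In.
{Lo/T/B/s/C, Lo/T/B/t/C} → row (2,3) (2,3)
{Lo/T/B/s/L, Lo/T/B/t/L} → row (4,3) (4,3)
{Lo/T/A/s/C, Lo/T/A/s/L, Lo/T/A/t/C, Lo/T/A/t/L} → row (3,5) (5,4)
{Lo/H/B/s/C, Lo/H/B/s/L, Lo/H/B/t/C, Lo/H/B/t/L, Lo/H/A/s/C, Lo/H/A/s/L, Lo/H/A/t/C, Lo/H/A/t/L} → row (5,3) (5,3)
{Mid/T/B/s/C, Mid/T/B/s/L, Mid/T/A/s/C, Mid/T/A/s/L, Mid/H/B/s/C, Mid/H/B/s/L, Mid/H/A/s/C, Mid/H/A/s/L} → row (1,0) (0,0)
{Mid/T/B/t/C, Mid/T/B/t/L, Mid/T/A/t/C, Mid/T/A/t/L, Mid/H/B/t/C, Mid/H/B/t/L, Mid/H/A/t/C, Mid/H/A/t/L} → row (1,0) (2,0)
That's 6 distinct rows out of 32 strategies.

6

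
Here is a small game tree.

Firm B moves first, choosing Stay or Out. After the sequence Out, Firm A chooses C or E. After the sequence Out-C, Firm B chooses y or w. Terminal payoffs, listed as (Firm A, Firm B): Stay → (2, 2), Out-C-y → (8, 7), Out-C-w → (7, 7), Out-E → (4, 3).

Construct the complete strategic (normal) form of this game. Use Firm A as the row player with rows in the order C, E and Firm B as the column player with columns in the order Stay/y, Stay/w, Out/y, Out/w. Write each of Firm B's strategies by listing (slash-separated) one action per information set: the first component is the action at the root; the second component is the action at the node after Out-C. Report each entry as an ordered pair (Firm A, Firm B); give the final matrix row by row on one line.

       Stay/y   Stay/w    Out/y    Out/w
   C    (2,2)    (2,2)    (8,7)    (7,7)
   E    (2,2)    (2,2)    (4,3)    (4,3)

C: (2,2) (2,2) (8,7) (7,7) | E: (2,2) (2,2) (4,3) (4,3)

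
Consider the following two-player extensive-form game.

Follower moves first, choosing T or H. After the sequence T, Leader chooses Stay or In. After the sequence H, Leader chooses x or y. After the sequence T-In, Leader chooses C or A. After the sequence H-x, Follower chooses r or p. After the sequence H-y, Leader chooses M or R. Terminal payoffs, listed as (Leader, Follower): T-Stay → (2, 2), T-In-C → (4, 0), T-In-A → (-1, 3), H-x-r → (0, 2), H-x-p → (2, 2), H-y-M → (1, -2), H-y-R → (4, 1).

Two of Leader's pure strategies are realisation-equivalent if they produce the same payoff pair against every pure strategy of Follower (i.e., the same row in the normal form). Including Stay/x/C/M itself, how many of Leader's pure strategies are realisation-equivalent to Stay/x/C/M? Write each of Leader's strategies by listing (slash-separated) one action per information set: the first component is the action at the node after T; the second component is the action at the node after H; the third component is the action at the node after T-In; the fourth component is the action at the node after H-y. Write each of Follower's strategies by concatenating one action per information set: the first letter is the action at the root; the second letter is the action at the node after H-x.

4

Row for Stay/x/C/M (columns Tr, Tp, Hr, Hp): (2,2) (2,2) (0,2) (2,2).
Under Stay/x/C/M, Leader's choice at the node after T-In and at the node after H-y can never be reached regardless of what Follower does, so varying those choices leaves every outcome unchanged.
Holding the reachable choices fixed and varying the unreachable ones freely already gives 2 × 2 = 4 equivalent strategies.
No other strategy reproduces this row, so those 4 are the full class: Stay/x/C/M, Stay/x/C/R, Stay/x/A/M, Stay/x/A/R.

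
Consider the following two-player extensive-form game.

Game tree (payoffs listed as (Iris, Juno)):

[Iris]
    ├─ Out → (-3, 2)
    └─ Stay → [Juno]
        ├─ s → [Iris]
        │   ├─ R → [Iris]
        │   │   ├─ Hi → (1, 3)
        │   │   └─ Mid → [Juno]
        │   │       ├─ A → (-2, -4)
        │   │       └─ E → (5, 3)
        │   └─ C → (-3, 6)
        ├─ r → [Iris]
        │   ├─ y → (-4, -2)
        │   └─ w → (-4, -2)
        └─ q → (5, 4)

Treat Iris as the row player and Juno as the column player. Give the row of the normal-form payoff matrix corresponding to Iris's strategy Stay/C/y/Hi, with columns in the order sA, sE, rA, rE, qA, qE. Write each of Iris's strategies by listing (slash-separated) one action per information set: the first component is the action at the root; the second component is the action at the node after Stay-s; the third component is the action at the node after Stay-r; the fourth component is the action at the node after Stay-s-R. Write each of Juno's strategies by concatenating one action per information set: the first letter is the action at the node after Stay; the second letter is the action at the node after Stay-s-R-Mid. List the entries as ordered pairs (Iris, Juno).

(-3,6) (-3,6) (-4,-2) (-4,-2) (5,4) (5,4)

vs sA: Iris plays Stay → Juno plays s at [Stay] → Iris plays C at [Stay-s] → (-3, 6)
vs sE: Iris plays Stay → Juno plays s at [Stay] → Iris plays C at [Stay-s] → (-3, 6)
vs rA: Iris plays Stay → Juno plays r at [Stay] → Iris plays y at [Stay-r] → (-4, -2)
vs rE: Iris plays Stay → Juno plays r at [Stay] → Iris plays y at [Stay-r] → (-4, -2)
vs qA: Iris plays Stay → Juno plays q at [Stay] → (5, 4)
vs qE: Iris plays Stay → Juno plays q at [Stay] → (5, 4)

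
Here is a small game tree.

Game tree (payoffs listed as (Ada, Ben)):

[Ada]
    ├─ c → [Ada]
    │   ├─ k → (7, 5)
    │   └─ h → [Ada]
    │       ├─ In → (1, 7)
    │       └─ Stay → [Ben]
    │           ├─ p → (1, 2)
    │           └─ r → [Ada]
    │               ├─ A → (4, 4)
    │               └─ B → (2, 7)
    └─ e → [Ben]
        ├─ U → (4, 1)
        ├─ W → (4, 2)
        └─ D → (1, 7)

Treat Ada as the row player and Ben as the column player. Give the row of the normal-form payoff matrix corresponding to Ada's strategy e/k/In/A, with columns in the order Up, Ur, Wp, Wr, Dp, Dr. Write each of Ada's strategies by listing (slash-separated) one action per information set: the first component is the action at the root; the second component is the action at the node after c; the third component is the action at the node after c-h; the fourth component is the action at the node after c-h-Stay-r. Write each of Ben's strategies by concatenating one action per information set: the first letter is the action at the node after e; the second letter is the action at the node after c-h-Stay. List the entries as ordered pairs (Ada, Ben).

vs Up: Ada plays e → Ben plays U at [e] → (4, 1)
vs Ur: Ada plays e → Ben plays U at [e] → (4, 1)
vs Wp: Ada plays e → Ben plays W at [e] → (4, 2)
vs Wr: Ada plays e → Ben plays W at [e] → (4, 2)
vs Dp: Ada plays e → Ben plays D at [e] → (1, 7)
vs Dr: Ada plays e → Ben plays D at [e] → (1, 7)

(4,1) (4,1) (4,2) (4,2) (1,7) (1,7)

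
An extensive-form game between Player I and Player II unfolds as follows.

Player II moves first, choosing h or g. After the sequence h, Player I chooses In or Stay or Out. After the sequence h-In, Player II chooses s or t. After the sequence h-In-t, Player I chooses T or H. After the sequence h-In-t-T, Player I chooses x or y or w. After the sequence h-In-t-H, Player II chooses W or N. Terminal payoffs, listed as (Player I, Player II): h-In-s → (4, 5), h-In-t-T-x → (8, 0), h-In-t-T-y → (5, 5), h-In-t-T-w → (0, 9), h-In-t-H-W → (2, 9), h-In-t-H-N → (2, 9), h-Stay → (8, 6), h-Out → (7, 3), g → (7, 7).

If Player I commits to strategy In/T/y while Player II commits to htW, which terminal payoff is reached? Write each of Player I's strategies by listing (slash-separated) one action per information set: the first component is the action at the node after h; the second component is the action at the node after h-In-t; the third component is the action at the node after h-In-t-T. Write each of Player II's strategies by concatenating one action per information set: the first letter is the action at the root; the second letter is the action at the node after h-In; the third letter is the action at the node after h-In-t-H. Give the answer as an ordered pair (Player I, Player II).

Trace the play path from the root:
  Player II plays h
  Player I plays In at [h]
  Player II plays t at [h-In]
  Player I plays T at [h-In-t]
  Player I plays y at [h-In-t-T]
→ terminal payoff (5, 5).
(Player II's choice at the node after h-In-t-H is never reached on this path, so it doesn't affect the outcome.)

(5, 5)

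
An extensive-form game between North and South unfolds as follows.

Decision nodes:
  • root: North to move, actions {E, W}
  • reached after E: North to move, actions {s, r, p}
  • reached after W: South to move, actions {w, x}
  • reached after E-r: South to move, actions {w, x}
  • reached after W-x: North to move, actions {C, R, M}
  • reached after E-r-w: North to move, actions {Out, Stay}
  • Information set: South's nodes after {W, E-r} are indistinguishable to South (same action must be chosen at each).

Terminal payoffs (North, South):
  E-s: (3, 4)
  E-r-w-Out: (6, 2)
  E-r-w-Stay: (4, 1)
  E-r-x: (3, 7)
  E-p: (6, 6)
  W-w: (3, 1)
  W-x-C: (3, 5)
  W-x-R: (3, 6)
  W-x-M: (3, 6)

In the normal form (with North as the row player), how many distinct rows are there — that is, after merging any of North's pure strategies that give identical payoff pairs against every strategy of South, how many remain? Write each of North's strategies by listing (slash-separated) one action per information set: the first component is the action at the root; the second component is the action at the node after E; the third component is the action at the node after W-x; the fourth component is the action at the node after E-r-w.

6

North has 36 pure strategies: E/s/C/Out, E/s/C/Stay, E/s/R/Out, E/s/R/Stay, E/s/M/Out, E/s/M/Stay, E/r/C/Out, E/r/C/Stay, E/r/R/Out, E/r/R/Stay, E/r/M/Out, E/r/M/Stay, E/p/C/Out, E/p/C/Stay, E/p/R/Out, E/p/R/Stay, E/p/M/Out, E/p/M/Stay, W/s/C/Out, W/s/C/Stay, W/s/R/Out, W/s/R/Stay, W/s/M/Out, W/s/M/Stay, W/r/C/Out, W/r/C/Stay, W/r/R/Out, W/r/R/Stay, W/r/M/Out, W/r/M/Stay, W/p/C/Out, W/p/C/Stay, W/p/R/Out, W/p/R/Stay, W/p/M/Out, W/p/M/Stay. Columns: w, x.
{E/s/C/Out, E/s/C/Stay, E/s/R/Out, E/s/R/Stay, E/s/M/Out, E/s/M/Stay} → row (3,4) (3,4)
{E/r/C/Out, E/r/R/Out, E/r/M/Out} → row (6,2) (3,7)
{E/r/C/Stay, E/r/R/Stay, E/r/M/Stay} → row (4,1) (3,7)
{E/p/C/Out, E/p/C/Stay, E/p/R/Out, E/p/R/Stay, E/p/M/Out, E/p/M/Stay} → row (6,6) (6,6)
{W/s/C/Out, W/s/C/Stay, W/r/C/Out, W/r/C/Stay, W/p/C/Out, W/p/C/Stay} → row (3,1) (3,5)
{W/s/R/Out, W/s/R/Stay, W/s/M/Out, W/s/M/Stay, W/r/R/Out, W/r/R/Stay, W/r/M/Out, W/r/M/Stay, W/p/R/Out, W/p/R/Stay, W/p/M/Out, W/p/M/Stay} → row (3,1) (3,6)
That's 6 distinct rows out of 36 strategies.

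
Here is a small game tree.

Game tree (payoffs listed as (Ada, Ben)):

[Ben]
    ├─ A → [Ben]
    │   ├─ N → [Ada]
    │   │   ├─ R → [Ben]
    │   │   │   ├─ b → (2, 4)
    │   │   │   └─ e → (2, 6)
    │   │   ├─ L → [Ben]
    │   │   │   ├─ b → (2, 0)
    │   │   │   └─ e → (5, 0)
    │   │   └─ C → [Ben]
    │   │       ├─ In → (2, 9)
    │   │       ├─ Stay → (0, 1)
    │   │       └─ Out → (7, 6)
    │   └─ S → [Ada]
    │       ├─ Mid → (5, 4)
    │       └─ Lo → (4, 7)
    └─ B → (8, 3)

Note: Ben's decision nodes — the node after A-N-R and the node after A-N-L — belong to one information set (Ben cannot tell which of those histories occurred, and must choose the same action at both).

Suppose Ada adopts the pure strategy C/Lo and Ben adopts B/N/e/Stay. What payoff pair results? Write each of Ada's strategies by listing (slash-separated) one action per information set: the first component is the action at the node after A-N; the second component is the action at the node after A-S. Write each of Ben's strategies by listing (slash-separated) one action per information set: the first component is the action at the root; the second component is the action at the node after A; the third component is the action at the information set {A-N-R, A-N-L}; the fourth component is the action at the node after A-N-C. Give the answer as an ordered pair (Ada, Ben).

Trace the play path from the root:
  Ben plays B
→ terminal payoff (8, 3).
(Ada's choice at the node after A-N is never reached on this path, so it doesn't affect the outcome.)

(8, 3)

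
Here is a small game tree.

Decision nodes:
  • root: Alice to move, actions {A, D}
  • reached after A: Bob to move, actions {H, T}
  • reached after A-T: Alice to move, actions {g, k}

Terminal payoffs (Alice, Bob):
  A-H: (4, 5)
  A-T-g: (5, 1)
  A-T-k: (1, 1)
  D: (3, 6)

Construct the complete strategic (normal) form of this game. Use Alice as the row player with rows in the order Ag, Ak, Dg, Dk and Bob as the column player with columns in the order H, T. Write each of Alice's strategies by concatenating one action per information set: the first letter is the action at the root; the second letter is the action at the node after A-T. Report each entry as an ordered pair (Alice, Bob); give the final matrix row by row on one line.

Ag: (4,5) (5,1) | Ak: (4,5) (1,1) | Dg: (3,6) (3,6) | Dk: (3,6) (3,6)

Row Ag: H→(4,5), T→(5,1)
Row Ak: H→(4,5), T→(1,1)
Row Dg: H→(3,6), T→(3,6)
Row Dk: H→(3,6), T→(3,6)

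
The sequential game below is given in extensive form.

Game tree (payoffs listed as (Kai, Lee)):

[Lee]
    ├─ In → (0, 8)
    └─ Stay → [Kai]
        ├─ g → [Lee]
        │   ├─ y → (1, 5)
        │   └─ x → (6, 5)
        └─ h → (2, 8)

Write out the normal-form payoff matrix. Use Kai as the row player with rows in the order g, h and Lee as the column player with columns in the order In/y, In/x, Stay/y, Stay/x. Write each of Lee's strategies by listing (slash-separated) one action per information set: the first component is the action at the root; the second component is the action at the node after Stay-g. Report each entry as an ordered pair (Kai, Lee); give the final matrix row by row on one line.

g: (0,8) (0,8) (1,5) (6,5) | h: (0,8) (0,8) (2,8) (2,8)

Row g: In/y→(0,8), In/x→(0,8), Stay/y→(1,5), Stay/x→(6,5)
Row h: In/y→(0,8), In/x→(0,8), Stay/y→(2,8), Stay/x→(2,8)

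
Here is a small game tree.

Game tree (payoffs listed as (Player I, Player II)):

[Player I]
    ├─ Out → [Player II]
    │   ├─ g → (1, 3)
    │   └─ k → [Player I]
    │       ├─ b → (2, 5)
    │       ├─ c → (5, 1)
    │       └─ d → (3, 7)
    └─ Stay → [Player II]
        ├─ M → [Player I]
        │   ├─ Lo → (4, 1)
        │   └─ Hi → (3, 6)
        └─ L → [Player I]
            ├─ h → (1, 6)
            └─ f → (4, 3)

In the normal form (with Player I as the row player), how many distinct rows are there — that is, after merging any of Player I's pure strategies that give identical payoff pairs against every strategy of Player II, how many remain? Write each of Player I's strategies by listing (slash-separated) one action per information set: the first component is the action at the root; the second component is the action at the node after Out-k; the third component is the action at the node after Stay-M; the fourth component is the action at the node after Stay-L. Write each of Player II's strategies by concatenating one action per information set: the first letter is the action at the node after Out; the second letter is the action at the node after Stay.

Player I has 24 pure strategies: Out/b/Lo/h, Out/b/Lo/f, Out/b/Hi/h, Out/b/Hi/f, Out/c/Lo/h, Out/c/Lo/f, Out/c/Hi/h, Out/c/Hi/f, Out/d/Lo/h, Out/d/Lo/f, Out/d/Hi/h, Out/d/Hi/f, Stay/b/Lo/h, Stay/b/Lo/f, Stay/b/Hi/h, Stay/b/Hi/f, Stay/c/Lo/h, Stay/c/Lo/f, Stay/c/Hi/h, Stay/c/Hi/f, Stay/d/Lo/h, Stay/d/Lo/f, Stay/d/Hi/h, Stay/d/Hi/f. Columns: gM, gL, kM, kL.
{Out/b/Lo/h, Out/b/Lo/f, Out/b/Hi/h, Out/b/Hi/f} → row (1,3) (1,3) (2,5) (2,5)
{Out/c/Lo/h, Out/c/Lo/f, Out/c/Hi/h, Out/c/Hi/f} → row (1,3) (1,3) (5,1) (5,1)
{Out/d/Lo/h, Out/d/Lo/f, Out/d/Hi/h, Out/d/Hi/f} → row (1,3) (1,3) (3,7) (3,7)
{Stay/b/Lo/h, Stay/c/Lo/h, Stay/d/Lo/h} → row (4,1) (1,6) (4,1) (1,6)
{Stay/b/Lo/f, Stay/c/Lo/f, Stay/d/Lo/f} → row (4,1) (4,3) (4,1) (4,3)
{Stay/b/Hi/h, Stay/c/Hi/h, Stay/d/Hi/h} → row (3,6) (1,6) (3,6) (1,6)
{Stay/b/Hi/f, Stay/c/Hi/f, Stay/d/Hi/f} → row (3,6) (4,3) (3,6) (4,3)
That's 7 distinct rows out of 24 strategies.

7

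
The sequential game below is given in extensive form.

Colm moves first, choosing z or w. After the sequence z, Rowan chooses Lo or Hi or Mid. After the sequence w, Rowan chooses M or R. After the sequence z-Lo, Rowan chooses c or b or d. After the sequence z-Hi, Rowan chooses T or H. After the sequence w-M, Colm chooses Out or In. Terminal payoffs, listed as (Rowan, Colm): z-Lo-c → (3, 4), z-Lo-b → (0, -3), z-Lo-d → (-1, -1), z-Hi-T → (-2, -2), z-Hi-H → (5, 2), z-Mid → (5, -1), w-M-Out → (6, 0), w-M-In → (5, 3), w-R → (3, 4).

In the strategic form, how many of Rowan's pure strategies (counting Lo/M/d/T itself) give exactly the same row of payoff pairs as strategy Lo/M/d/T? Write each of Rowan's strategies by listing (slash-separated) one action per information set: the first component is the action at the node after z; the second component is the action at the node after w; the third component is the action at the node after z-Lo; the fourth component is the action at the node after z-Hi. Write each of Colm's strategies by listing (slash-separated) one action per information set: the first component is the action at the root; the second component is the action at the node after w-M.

2

Row for Lo/M/d/T (columns z/Out, z/In, w/Out, w/In): (-1,-1) (-1,-1) (6,0) (5,3).
Under Lo/M/d/T, Rowan's choice at the node after z-Hi can never be reached regardless of what Colm does, so varying those choices leaves every outcome unchanged.
Holding the reachable choices fixed and varying the unreachable one freely already gives 2 equivalent strategies.
No other strategy reproduces this row, so those 2 are the full class: Lo/M/d/T, Lo/M/d/H.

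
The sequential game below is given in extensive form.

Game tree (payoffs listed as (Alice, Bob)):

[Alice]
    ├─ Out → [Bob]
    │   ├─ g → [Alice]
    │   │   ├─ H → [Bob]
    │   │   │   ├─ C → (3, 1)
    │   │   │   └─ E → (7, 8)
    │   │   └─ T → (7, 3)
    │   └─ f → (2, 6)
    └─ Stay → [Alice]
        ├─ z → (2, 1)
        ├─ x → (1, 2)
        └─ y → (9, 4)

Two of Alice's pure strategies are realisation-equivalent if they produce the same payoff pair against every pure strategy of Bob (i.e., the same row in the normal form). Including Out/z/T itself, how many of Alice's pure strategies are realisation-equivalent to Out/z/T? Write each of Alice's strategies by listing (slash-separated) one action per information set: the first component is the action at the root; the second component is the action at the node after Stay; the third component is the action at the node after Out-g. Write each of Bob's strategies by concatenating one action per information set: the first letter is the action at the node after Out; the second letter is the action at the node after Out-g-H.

Row for Out/z/T (columns gC, gE, fC, fE): (7,3) (7,3) (2,6) (2,6).
Under Out/z/T, Alice's choice at the node after Stay can never be reached regardless of what Bob does, so varying those choices leaves every outcome unchanged.
Holding the reachable choices fixed and varying the unreachable one freely already gives 3 equivalent strategies.
No other strategy reproduces this row, so those 3 are the full class: Out/z/T, Out/x/T, Out/y/T.

3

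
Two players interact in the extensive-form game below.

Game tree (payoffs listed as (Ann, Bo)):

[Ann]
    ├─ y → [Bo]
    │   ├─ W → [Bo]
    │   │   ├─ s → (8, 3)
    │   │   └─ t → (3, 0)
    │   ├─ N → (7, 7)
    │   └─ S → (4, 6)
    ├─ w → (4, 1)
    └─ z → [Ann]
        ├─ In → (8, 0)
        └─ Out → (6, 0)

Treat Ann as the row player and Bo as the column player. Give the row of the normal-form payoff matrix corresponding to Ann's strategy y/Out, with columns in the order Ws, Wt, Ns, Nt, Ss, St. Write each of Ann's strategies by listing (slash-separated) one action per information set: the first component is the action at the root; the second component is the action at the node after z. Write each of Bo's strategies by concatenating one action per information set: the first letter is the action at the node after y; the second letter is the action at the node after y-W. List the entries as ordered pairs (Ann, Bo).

vs Ws: Ann plays y → Bo plays W at [y] → Bo plays s at [y-W] → (8, 3)
vs Wt: Ann plays y → Bo plays W at [y] → Bo plays t at [y-W] → (3, 0)
vs Ns: Ann plays y → Bo plays N at [y] → (7, 7)
vs Nt: Ann plays y → Bo plays N at [y] → (7, 7)
vs Ss: Ann plays y → Bo plays S at [y] → (4, 6)
vs St: Ann plays y → Bo plays S at [y] → (4, 6)

(8,3) (3,0) (7,7) (7,7) (4,6) (4,6)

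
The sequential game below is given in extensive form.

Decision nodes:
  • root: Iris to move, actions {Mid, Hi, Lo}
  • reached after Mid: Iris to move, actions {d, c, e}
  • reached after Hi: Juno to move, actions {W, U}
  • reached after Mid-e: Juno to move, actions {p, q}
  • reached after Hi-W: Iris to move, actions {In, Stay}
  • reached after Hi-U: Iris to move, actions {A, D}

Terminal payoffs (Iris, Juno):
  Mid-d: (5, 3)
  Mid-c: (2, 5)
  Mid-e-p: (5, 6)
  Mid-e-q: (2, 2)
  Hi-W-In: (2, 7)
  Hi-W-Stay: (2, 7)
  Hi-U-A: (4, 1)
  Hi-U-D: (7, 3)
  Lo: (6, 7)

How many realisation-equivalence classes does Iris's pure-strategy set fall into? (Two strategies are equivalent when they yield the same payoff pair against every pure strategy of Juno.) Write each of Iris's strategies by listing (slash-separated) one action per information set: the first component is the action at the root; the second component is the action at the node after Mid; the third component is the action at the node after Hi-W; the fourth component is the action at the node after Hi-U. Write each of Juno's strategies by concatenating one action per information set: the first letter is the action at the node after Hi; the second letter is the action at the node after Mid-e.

6

Iris has 36 pure strategies: Mid/d/In/A, Mid/d/In/D, Mid/d/Stay/A, Mid/d/Stay/D, Mid/c/In/A, Mid/c/In/D, Mid/c/Stay/A, Mid/c/Stay/D, Mid/e/In/A, Mid/e/In/D, Mid/e/Stay/A, Mid/e/Stay/D, Hi/d/In/A, Hi/d/In/D, Hi/d/Stay/A, Hi/d/Stay/D, Hi/c/In/A, Hi/c/In/D, Hi/c/Stay/A, Hi/c/Stay/D, Hi/e/In/A, Hi/e/In/D, Hi/e/Stay/A, Hi/e/Stay/D, Lo/d/In/A, Lo/d/In/D, Lo/d/Stay/A, Lo/d/Stay/D, Lo/c/In/A, Lo/c/In/D, Lo/c/Stay/A, Lo/c/Stay/D, Lo/e/In/A, Lo/e/In/D, Lo/e/Stay/A, Lo/e/Stay/D. Columns: Wp, Wq, Up, Uq.
{Mid/d/In/A, Mid/d/In/D, Mid/d/Stay/A, Mid/d/Stay/D} → row (5,3) (5,3) (5,3) (5,3)
{Mid/c/In/A, Mid/c/In/D, Mid/c/Stay/A, Mid/c/Stay/D} → row (2,5) (2,5) (2,5) (2,5)
{Mid/e/In/A, Mid/e/In/D, Mid/e/Stay/A, Mid/e/Stay/D} → row (5,6) (2,2) (5,6) (2,2)
{Hi/d/In/A, Hi/d/Stay/A, Hi/c/In/A, Hi/c/Stay/A, Hi/e/In/A, Hi/e/Stay/A} → row (2,7) (2,7) (4,1) (4,1)
{Hi/d/In/D, Hi/d/Stay/D, Hi/c/In/D, Hi/c/Stay/D, Hi/e/In/D, Hi/e/Stay/D} → row (2,7) (2,7) (7,3) (7,3)
{Lo/d/In/A, Lo/d/In/D, Lo/d/Stay/A, Lo/d/Stay/D, Lo/c/In/A, Lo/c/In/D, Lo/c/Stay/A, Lo/c/Stay/D, Lo/e/In/A, Lo/e/In/D, Lo/e/Stay/A, Lo/e/Stay/D} → row (6,7) (6,7) (6,7) (6,7)
That's 6 distinct rows out of 36 strategies.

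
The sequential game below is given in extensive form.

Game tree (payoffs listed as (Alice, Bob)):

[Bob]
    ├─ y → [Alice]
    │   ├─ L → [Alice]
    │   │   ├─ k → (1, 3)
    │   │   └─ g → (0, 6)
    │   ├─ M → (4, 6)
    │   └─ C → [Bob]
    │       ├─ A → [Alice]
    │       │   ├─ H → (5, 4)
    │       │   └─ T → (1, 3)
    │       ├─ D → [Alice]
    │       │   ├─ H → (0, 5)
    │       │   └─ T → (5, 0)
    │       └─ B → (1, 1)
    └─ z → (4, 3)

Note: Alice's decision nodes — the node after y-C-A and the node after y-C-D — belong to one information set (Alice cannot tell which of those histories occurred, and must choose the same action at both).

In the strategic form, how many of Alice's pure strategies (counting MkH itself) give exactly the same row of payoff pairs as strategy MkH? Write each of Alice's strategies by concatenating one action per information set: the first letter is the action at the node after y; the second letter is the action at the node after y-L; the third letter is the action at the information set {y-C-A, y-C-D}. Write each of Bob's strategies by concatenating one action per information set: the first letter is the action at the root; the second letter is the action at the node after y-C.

4

Row for MkH (columns yA, yD, yB, zA, zD, zB): (4,6) (4,6) (4,6) (4,3) (4,3) (4,3).
Under MkH, Alice's choice at the node after y-L and at the information set {y-C-A, y-C-D} can never be reached regardless of what Bob does, so varying those choices leaves every outcome unchanged.
Holding the reachable choices fixed and varying the unreachable ones freely already gives 2 × 2 = 4 equivalent strategies.
No other strategy reproduces this row, so those 4 are the full class: MkH, MkT, MgH, MgT.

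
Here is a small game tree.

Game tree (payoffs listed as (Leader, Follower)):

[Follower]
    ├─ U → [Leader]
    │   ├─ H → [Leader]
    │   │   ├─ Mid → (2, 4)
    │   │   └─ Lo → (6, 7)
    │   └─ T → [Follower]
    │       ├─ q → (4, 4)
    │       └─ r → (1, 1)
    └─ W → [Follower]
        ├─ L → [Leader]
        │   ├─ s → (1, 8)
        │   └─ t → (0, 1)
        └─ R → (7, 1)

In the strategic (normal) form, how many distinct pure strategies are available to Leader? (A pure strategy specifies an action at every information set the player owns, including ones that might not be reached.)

Leader owns the node after U with actions {H, T} — two choices.
Leader owns the node after U-H with actions {Mid, Lo} — two choices.
Leader owns the node after W-L with actions {s, t} — two choices.
A pure strategy fixes one action at each information set independently, so the count is the product 2 × 2 × 2 = 8.
(For reference, Follower has 8 pure strategies, giving a 8×8 normal-form matrix.)

8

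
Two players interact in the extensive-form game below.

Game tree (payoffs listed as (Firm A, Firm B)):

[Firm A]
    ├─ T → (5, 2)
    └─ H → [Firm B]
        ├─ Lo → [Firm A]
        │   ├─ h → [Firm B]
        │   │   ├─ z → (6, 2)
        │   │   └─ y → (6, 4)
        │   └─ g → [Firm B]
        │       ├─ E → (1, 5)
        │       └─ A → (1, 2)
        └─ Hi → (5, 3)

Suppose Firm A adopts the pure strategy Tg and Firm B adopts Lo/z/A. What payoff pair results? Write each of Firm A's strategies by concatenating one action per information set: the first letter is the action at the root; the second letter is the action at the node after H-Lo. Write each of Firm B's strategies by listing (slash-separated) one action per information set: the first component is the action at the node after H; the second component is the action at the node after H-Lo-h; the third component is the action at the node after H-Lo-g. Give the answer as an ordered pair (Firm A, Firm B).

(5, 2)

Trace the play path from the root:
  Firm A plays T
→ terminal payoff (5, 2).
(Firm A's choice at the node after H-Lo is never reached on this path, so it doesn't affect the outcome.)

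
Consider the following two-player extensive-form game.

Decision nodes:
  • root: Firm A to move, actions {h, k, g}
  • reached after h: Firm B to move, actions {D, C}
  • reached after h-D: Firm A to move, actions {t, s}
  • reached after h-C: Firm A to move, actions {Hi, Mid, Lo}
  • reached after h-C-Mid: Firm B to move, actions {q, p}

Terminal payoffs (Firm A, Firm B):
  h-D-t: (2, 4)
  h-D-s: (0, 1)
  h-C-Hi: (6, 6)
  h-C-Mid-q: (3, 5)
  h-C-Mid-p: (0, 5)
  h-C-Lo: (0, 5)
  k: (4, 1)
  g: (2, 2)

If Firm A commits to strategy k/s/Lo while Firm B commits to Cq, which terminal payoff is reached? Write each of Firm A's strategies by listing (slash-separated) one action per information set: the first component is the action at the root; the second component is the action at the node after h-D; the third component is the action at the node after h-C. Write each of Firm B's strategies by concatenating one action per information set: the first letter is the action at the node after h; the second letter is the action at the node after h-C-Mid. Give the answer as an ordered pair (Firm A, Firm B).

Trace the play path from the root:
  Firm A plays k
→ terminal payoff (4, 1).
(Firm A's choice at the node after h-D is never reached on this path, so it doesn't affect the outcome.)

(4, 1)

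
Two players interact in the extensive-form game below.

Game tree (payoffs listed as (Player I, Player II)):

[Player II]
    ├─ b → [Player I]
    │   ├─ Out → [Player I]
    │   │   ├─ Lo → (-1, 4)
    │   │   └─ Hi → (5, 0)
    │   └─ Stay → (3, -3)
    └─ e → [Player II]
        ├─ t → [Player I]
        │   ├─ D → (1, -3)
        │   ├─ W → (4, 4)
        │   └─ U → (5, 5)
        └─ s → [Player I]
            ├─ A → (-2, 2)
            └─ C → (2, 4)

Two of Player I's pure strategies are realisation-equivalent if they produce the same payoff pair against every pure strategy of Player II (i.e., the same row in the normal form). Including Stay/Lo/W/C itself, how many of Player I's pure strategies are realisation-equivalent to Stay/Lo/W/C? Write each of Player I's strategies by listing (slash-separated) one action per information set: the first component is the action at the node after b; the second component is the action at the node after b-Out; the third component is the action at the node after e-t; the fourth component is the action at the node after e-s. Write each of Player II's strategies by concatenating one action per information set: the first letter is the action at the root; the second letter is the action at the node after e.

Row for Stay/Lo/W/C (columns bt, bs, et, es): (3,-3) (3,-3) (4,4) (2,4).
Under Stay/Lo/W/C, Player I's choice at the node after b-Out can never be reached regardless of what Player II does, so varying those choices leaves every outcome unchanged.
Holding the reachable choices fixed and varying the unreachable one freely already gives 2 equivalent strategies.
No other strategy reproduces this row, so those 2 are the full class: Stay/Lo/W/C, Stay/Hi/W/C.

2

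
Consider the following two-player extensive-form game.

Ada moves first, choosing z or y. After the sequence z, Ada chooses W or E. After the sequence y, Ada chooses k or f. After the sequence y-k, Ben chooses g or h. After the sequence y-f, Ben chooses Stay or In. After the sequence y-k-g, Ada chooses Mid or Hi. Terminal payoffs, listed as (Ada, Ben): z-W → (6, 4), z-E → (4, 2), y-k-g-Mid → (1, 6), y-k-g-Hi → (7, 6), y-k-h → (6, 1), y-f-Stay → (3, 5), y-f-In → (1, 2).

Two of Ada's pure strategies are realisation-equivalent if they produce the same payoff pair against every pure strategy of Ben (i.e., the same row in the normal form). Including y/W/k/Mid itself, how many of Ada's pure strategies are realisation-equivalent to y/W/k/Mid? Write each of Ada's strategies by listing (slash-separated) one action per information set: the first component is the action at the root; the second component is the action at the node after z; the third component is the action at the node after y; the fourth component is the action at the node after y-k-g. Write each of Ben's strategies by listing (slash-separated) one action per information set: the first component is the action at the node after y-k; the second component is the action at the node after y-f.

Row for y/W/k/Mid (columns g/Stay, g/In, h/Stay, h/In): (1,6) (1,6) (6,1) (6,1).
Under y/W/k/Mid, Ada's choice at the node after z can never be reached regardless of what Ben does, so varying those choices leaves every outcome unchanged.
Holding the reachable choices fixed and varying the unreachable one freely already gives 2 equivalent strategies.
No other strategy reproduces this row, so those 2 are the full class: y/W/k/Mid, y/E/k/Mid.

2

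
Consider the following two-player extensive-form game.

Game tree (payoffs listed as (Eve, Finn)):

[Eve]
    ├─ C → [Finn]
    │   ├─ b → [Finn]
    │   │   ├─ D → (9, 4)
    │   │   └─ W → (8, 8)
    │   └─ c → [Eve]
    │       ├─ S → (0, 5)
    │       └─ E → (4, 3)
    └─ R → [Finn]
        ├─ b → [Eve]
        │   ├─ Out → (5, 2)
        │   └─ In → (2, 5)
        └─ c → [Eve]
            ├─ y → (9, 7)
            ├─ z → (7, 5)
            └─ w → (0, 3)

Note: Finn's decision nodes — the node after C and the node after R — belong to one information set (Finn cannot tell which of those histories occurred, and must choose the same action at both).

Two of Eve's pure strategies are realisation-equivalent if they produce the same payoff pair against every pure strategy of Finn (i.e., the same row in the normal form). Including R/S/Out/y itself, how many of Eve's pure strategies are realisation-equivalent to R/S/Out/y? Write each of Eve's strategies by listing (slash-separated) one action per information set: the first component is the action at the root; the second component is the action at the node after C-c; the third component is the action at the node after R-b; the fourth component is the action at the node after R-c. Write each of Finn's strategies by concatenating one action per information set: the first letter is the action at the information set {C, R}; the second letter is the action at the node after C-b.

Row for R/S/Out/y (columns bD, bW, cD, cW): (5,2) (5,2) (9,7) (9,7).
Under R/S/Out/y, Eve's choice at the node after C-c can never be reached regardless of what Finn does, so varying those choices leaves every outcome unchanged.
Holding the reachable choices fixed and varying the unreachable one freely already gives 2 equivalent strategies.
No other strategy reproduces this row, so those 2 are the full class: R/S/Out/y, R/E/Out/y.

2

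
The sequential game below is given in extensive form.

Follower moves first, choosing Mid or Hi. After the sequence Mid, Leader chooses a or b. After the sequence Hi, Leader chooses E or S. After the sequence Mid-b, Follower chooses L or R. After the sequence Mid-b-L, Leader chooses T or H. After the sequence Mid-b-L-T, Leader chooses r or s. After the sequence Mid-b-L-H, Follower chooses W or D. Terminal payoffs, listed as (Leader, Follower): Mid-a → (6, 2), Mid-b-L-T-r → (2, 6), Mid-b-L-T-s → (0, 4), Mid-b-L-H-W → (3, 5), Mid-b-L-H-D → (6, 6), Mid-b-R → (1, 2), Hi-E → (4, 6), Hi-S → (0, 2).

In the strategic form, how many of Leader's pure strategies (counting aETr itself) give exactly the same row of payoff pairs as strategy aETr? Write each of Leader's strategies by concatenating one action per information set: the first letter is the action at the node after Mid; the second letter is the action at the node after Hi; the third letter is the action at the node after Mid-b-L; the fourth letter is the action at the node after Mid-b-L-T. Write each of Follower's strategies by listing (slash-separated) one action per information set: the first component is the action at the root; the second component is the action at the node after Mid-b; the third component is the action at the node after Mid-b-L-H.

Row for aETr (columns Mid/L/W, Mid/L/D, Mid/R/W, Mid/R/D, Hi/L/W, Hi/L/D, Hi/R/W, Hi/R/D): (6,2) (6,2) (6,2) (6,2) (4,6) (4,6) (4,6) (4,6).
Under aETr, Leader's choice at the node after Mid-b-L and at the node after Mid-b-L-T can never be reached regardless of what Follower does, so varying those choices leaves every outcome unchanged.
Holding the reachable choices fixed and varying the unreachable ones freely already gives 2 × 2 = 4 equivalent strategies.
No other strategy reproduces this row, so those 4 are the full class: aETr, aETs, aEHr, aEHs.

4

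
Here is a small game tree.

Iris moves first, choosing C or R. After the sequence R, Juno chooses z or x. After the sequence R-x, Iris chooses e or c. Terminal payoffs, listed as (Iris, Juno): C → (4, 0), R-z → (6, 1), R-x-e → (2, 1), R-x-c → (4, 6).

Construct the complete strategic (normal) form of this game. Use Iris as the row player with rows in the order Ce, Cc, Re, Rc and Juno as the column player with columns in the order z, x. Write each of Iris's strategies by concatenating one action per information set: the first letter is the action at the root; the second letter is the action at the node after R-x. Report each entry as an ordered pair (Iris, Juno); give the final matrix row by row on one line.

            z        x
  Ce    (4,0)    (4,0)
  Cc    (4,0)    (4,0)
  Re    (6,1)    (2,1)
  Rc    (6,1)    (4,6)

Ce: (4,0) (4,0) | Cc: (4,0) (4,0) | Re: (6,1) (2,1) | Rc: (6,1) (4,6)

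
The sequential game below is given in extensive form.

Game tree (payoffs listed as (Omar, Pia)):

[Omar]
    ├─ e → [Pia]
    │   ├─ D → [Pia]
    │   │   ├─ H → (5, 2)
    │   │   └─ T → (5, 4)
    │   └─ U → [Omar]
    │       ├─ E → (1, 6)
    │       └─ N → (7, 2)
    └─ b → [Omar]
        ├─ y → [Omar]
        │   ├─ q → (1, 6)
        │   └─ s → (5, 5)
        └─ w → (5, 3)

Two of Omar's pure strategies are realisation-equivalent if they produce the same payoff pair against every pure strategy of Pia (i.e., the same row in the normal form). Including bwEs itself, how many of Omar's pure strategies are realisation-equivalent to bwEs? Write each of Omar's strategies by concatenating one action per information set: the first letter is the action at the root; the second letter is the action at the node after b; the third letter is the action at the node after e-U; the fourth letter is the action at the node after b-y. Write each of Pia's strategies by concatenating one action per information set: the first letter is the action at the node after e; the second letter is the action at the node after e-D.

4

Row for bwEs (columns DH, DT, UH, UT): (5,3) (5,3) (5,3) (5,3).
Under bwEs, Omar's choice at the node after e-U and at the node after b-y can never be reached regardless of what Pia does, so varying those choices leaves every outcome unchanged.
Holding the reachable choices fixed and varying the unreachable ones freely already gives 2 × 2 = 4 equivalent strategies.
No other strategy reproduces this row, so those 4 are the full class: bwEq, bwEs, bwNq, bwNs.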